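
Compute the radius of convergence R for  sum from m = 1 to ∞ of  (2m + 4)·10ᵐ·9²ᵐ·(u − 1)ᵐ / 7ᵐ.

By the ratio test, |a_{m+1}/a_m| = [(2(m+1) + 4)/(2m + 4)] · 10·81/7 → 810/7.
The series converges when 810/7 · |u − 1| < 1, giving R = 7/810.

R = 7/810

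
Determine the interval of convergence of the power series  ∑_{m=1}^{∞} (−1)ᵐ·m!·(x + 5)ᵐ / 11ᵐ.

{-5}

Ratio test: |a_{m+1}/a_m| = (m+1) · 1/11 → ∞ as m → ∞.
The ratio grows without bound, so the series diverges whenever (x + 5) ≠ 0; it converges only at x = -5. R = 0.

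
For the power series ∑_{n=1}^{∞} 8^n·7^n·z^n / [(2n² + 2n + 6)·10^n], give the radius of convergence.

R = 5/28

Ratio test: |a_{n+1}/a_n| = [(2n² + 2n + 6)/(2(n+1)² + 2(n+1) + 6)] · 8·7/10 → 28/5 as n → ∞.
Convergence for |z| · 28/5 < 1, i.e. |z| < 5/28. So R = 5/28.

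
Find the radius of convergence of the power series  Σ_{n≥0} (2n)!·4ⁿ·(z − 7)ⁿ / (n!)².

R = 1/16

The ratio of consecutive coefficients is (2n+1)·(2n+2)/(n+1)² · 4 → 16.
The series converges when 16 · |z − 7| < 1, giving R = 1/16.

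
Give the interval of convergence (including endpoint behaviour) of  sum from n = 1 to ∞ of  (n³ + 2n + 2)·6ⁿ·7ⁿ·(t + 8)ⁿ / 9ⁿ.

(-115/14, -109/14)

By the ratio test, |a_{n+1}/a_n| = [((n+1)³ + 2(n+1) + 2)/(n³ + 2n + 2)] · 6·7/9 → 14/3.
The series converges when 14/3 · |t + 8| < 1, giving R = 3/14.
When t = -109/14, the n-th term does not approach 0; divergence by the term test.
When t = -115/14, the terms have absolute value of order n³, which does not tend to 0, so the series diverges by the divergence test.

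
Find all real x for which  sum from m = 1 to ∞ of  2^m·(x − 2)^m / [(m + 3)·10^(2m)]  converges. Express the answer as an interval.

[-48, 52)

By the ratio test, |a_{m+1}/a_m| = [(m + 3)/((m+1) + 3)] · 2/100 → 1/50.
Thus R = 1/(1/50) = 50.
Endpoint x = 52: comparison with the harmonic series Σ 1/m shows the series diverges.
At x = -48: convergence follows from the alternating series test (terms decrease monotonically to 0).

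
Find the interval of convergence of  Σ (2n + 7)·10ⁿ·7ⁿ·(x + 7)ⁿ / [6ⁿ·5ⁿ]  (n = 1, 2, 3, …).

(-52/7, -46/7)

The ratio of consecutive coefficients is [(2(n+1) + 7)/(2n + 7)] · 10·7/(6·5) → 7/3.
The series converges when 7/3 · |x + 7| < 1, giving R = 3/7.
At x = -46/7: the terms have absolute value of order n, which does not tend to 0, so the series diverges by the divergence test.
At x = -52/7: the terms have absolute value of order n, which does not tend to 0, so the series diverges by the divergence test.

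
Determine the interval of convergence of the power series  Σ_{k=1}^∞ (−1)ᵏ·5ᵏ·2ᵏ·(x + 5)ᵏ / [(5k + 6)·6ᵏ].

Apply the ratio test: |a_{k+1}| / |a_k| = [(5k + 6)/(5(k+1) + 6)] · 5·2/6, which tends to 5/3 as k → ∞.
Hence the series converges for |x + 5| < 1/(5/3) = 3/5, so the radius of convergence is 3/5.
At x = -22/5: convergence follows from the alternating series test (terms decrease monotonically to 0).
At x = -28/5: comparison with the harmonic series Σ 1/k shows the series diverges.

(-28/5, -22/5]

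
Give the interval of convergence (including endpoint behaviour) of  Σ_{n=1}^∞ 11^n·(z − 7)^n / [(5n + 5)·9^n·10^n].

By the ratio test, |a_{n+1}/a_n| = [(5n + 5)/(5(n+1) + 5)] · 11/(9·10) → 11/90.
Hence the series converges for |z − 7| < 1/(11/90) = 90/11, so the radius of convergence is 90/11.
At z = 167/11: the terms behave like c/n; limit comparison with the harmonic series gives divergence.
Endpoint z = -13/11: convergence follows from the alternating series test (terms decrease monotonically to 0).

[-13/11, 167/11)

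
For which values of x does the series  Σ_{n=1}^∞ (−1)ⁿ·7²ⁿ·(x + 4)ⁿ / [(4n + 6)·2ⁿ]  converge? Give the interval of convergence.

The ratio of consecutive coefficients is [(4n + 6)/(4(n+1) + 6)] · 49/2 → 49/2.
Hence the series converges for |x + 4| < 1/(49/2) = 2/49, so the radius of convergence is 2/49.
When x = -194/49, the terms alternate in sign and decrease monotonically to 0 in absolute value (size ~ c/n), so the alternating series test gives convergence.
At x = -198/49: the terms behave like c/n; limit comparison with the harmonic series gives divergence.

(-198/49, -194/49]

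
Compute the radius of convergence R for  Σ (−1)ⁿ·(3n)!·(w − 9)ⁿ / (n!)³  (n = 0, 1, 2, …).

R = 1/27

The ratio of consecutive coefficients is (3n+1)·(3n+2)·(3n+3)/(n+1)³ → 27.
Convergence for |w − 9| · 27 < 1, i.e. |w − 9| < 1/27. So R = 1/27.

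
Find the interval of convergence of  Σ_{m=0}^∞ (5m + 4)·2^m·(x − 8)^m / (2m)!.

The ratio of consecutive coefficients is (5(m+1) + 4)/(5m + 4) · 2 · 1/[(2m+1)·(2m+2)] → 0.
The ratio tends to 0 regardless of x, hence R = ∞.

(−∞, ∞)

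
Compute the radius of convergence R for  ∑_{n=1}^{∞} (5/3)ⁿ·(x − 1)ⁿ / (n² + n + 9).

The ratio of consecutive coefficients is [(n² + n + 9)/((n+1)² + (n+1) + 9)] · 5/3 → 5/3.
Convergence for |x − 1| · 5/3 < 1, i.e. |x − 1| < 3/5. So R = 3/5.

R = 3/5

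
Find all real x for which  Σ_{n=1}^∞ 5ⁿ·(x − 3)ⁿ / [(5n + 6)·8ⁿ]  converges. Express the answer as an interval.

Apply the ratio test: |a_{n+1}| / |a_n| = [(5n + 6)/(5(n+1) + 6)] · 5/8, which tends to 5/8 as n → ∞.
The series converges when 5/8 · |x − 3| < 1, giving R = 8/5.
Check x = 23/5: the terms behave like c/n; limit comparison with the harmonic series gives divergence.
Check x = 7/5: convergence follows from the alternating series test (terms decrease monotonically to 0).

[7/5, 23/5)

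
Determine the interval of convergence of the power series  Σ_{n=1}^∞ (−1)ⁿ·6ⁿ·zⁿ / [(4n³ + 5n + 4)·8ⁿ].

Apply the ratio test: |a_{n+1}| / |a_n| = [(4n³ + 5n + 4)/(4(n+1)³ + 5(n+1) + 4)] · 6/8, which tends to 3/4 as n → ∞.
Convergence for |z| · 3/4 < 1, i.e. |z| < 4/3. So R = 4/3.
Endpoint z = 4/3: the terms are on the order of 1/n³, so the series converges absolutely by comparison with the p-series (p = 3 > 1).
Check z = -4/3: absolute convergence follows by limit comparison with Σ 1/n³.

[-4/3, 4/3]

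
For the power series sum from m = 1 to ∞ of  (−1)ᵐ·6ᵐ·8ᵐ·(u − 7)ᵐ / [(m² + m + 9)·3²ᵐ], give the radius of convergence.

R = 3/16

The ratio of consecutive coefficients is [(m² + m + 9)/((m+1)² + (m+1) + 9)] · 6·8/9 → 16/3.
The series converges when 16/3 · |u − 7| < 1, giving R = 3/16.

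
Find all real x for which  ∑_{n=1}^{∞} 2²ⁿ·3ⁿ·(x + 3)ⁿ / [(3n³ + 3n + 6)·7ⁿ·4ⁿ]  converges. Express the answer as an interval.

[-16/3, -2/3]

Ratio test: |a_{n+1}/a_n| = [(3n³ + 3n + 6)/(3(n+1)³ + 3(n+1) + 6)] · 4·3/(7·4) → 3/7 as n → ∞.
Hence the series converges for |x + 3| < 1/(3/7) = 7/3, so the radius of convergence is 7/3.
When x = -2/3, the terms are on the order of 1/n³, so the series converges absolutely by comparison with the p-series (p = 3 > 1).
When x = -16/3, the series is dominated by a constant times Σ 1/n³, which converges (p = 3 > 1).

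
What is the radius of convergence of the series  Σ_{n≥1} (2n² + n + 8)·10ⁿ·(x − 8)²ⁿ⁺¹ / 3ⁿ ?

R = √30/10

The ratio of consecutive coefficients is [(2(n+1)² + (n+1) + 8)/(2n² + n + 8)] · 10/3 → 10/3.
Successive powers of (x − 8) differ by 2, so the series converges when |x − 8|² · 10/3 < 1, i.e. |x − 8| < √(3/10). So R = √30/10.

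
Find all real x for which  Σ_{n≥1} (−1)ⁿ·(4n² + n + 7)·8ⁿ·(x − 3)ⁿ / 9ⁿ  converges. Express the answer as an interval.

Apply the ratio test: |a_{n+1}| / |a_n| = [(4(n+1)² + (n+1) + 7)/(4n² + n + 7)] · 8/9, which tends to 8/9 as n → ∞.
Hence the series converges for |x − 3| < 1/(8/9) = 9/8, so the radius of convergence is 9/8.
When x = 33/8, the terms do not tend to 0, so the series diverges.
Endpoint x = 15/8: the n-th term does not approach 0; divergence by the term test.

(15/8, 33/8)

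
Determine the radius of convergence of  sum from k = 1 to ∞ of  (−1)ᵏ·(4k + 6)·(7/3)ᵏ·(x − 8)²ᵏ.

R = √21/7

The ratio of consecutive coefficients is [(4(k+1) + 6)/(4k + 6)] · 7/3 → 7/3.
Successive powers of (x − 8) differ by 2, so the series converges when |x − 8|² · 7/3 < 1, i.e. |x − 8| < √(3/7). So R = √21/7.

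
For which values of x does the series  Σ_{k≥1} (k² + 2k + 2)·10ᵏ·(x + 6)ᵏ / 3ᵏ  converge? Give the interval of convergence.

(-63/10, -57/10)

Ratio test: |a_{k+1}/a_k| = [((k+1)² + 2(k+1) + 2)/(k² + 2k + 2)] · 10/3 → 10/3 as k → ∞.
Convergence for |x + 6| · 10/3 < 1, i.e. |x + 6| < 3/10. So R = 3/10.
Endpoint x = -57/10: the k-th term does not approach 0; divergence by the term test.
When x = -63/10, the terms have absolute value of order k², which does not tend to 0, so the series diverges by the divergence test.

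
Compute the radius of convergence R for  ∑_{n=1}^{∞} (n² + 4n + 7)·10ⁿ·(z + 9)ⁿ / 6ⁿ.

R = 3/5

The ratio of consecutive coefficients is [((n+1)² + 4(n+1) + 7)/(n² + 4n + 7)] · 10/6 → 5/3.
Thus R = 1/(5/3) = 3/5.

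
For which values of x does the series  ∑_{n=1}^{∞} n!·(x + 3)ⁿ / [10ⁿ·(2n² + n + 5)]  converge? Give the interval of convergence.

{-3}

The ratio of consecutive coefficients is (n+1) · 1/10 · (2n² + n + 5)/(2(n+1)² + (n+1) + 5) → ∞.
The ratio grows without bound, so the series diverges whenever (x + 3) ≠ 0; it converges only at x = -3. R = 0.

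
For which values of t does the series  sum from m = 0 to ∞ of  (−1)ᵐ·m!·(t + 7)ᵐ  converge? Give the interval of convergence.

{-7}

The ratio of consecutive coefficients is (m+1) → ∞.
Since the ratio → ∞, the series diverges for every t ≠ -7, and R = 0.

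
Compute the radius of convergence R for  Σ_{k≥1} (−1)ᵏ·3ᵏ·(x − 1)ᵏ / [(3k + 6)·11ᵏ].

R = 11/3

By the ratio test, |a_{k+1}/a_k| = [(3k + 6)/(3(k+1) + 6)] · 3/11 → 3/11.
Hence the series converges for |x − 1| < 1/(3/11) = 11/3, so the radius of convergence is 11/3.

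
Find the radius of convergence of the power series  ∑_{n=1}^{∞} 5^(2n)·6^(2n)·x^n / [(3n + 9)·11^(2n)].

The ratio of consecutive coefficients is [(3n + 9)/(3(n+1) + 9)] · 25·36/121 → 900/121.
The series converges when 900/121 · |x| < 1, giving R = 121/900.

R = 121/900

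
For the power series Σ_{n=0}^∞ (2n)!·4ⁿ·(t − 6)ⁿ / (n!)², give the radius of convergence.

R = 1/16

The ratio of consecutive coefficients is (2n+1)·(2n+2)/(n+1)² · 4 → 16.
Thus R = 1/(16) = 1/16.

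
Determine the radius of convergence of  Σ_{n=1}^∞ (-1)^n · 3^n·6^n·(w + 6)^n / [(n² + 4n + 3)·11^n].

Apply the ratio test: |a_{n+1}| / |a_n| = [(n² + 4n + 3)/((n+1)² + 4(n+1) + 3)] · 3·6/11, which tends to 18/11 as n → ∞.
Convergence for |w + 6| · 18/11 < 1, i.e. |w + 6| < 11/18. So R = 11/18.

R = 11/18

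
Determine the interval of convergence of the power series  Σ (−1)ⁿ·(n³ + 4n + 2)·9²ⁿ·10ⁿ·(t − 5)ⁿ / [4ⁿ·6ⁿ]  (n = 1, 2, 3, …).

By the ratio test, |a_{n+1}/a_n| = [((n+1)³ + 4(n+1) + 2)/(n³ + 4n + 2)] · 81·10/(4·6) → 135/4.
Thus R = 1/(135/4) = 4/135.
At t = 679/135: the terms do not tend to 0, so the series diverges.
Endpoint t = 671/135: the n-th term does not approach 0; divergence by the term test.

(671/135, 679/135)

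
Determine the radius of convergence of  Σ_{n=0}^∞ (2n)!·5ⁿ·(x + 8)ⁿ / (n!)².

R = 1/20

Apply the ratio test: |a_{n+1}| / |a_n| = (2n+1)·(2n+2)/(n+1)² · 5, which tends to 20 as n → ∞.
Hence the series converges for |x + 8| < 1/(20) = 1/20, so the radius of convergence is 1/20.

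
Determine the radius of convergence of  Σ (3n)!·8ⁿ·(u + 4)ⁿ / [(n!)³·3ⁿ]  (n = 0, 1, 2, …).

R = 1/72

The ratio of consecutive coefficients is (3n+1)·(3n+2)·(3n+3)/(n+1)³ · 8/3 → 72.
The series converges when 72 · |u + 4| < 1, giving R = 1/72.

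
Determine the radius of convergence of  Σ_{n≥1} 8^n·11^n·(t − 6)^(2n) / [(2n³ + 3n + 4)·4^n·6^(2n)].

R = 3√22/11

Ratio test: |a_{n+1}/a_n| = [(2n³ + 3n + 4)/(2(n+1)³ + 3(n+1) + 4)] · 8·11/(4·36) → 11/18 as n → ∞.
Writing y = (t − 6)², the series in y has radius 18/11, so |t − 6| < √(18/11) and R = 3√22/11.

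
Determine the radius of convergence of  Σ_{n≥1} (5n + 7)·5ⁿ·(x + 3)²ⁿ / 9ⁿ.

By the ratio test, |a_{n+1}/a_n| = [(5(n+1) + 7)/(5n + 7)] · 5/9 → 5/9.
Writing y = (x + 3)², the series in y has radius 9/5, so |x + 3| < √(9/5) and R = 3√5/5.

R = 3√5/5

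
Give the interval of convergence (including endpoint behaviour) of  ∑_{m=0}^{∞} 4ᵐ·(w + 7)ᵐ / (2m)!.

(−∞, ∞)

Apply the ratio test: |a_{m+1}| / |a_m| = 4 · 1/[(2m+1)·(2m+2)], which tends to 0 as m → ∞.
Since the limit is 0 < 1 for every w, the series converges on all of ℝ and R = ∞.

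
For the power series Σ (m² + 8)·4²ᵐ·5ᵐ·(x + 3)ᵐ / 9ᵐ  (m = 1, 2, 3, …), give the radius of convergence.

R = 9/80

By the ratio test, |a_{m+1}/a_m| = [((m+1)² + 8)/(m² + 8)] · 16·5/9 → 80/9.
Hence the series converges for |x + 3| < 1/(80/9) = 9/80, so the radius of convergence is 9/80.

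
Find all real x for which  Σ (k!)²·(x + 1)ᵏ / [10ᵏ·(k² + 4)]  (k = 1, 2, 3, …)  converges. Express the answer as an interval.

{-1}

Apply the ratio test: |a_{k+1}| / |a_k| = (k+1)² · 1/10 · (k² + 4)/((k+1)² + 4), which tends to ∞ as k → ∞.
The ratio grows without bound, so the series diverges whenever (x + 1) ≠ 0; it converges only at x = -1. R = 0.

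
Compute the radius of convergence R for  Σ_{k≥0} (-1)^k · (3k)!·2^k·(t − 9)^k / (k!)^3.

The ratio of consecutive coefficients is (3k+1)·(3k+2)·(3k+3)/(k+1)³ · 2 → 54.
Thus R = 1/(54) = 1/54.

R = 1/54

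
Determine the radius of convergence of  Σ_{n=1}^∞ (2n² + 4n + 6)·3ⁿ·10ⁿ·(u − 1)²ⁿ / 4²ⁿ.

R = 2√30/15

Ratio test: |a_{n+1}/a_n| = [(2(n+1)² + 4(n+1) + 6)/(2n² + 4n + 6)] · 3·10/16 → 15/8 as n → ∞.
Successive powers of (u − 1) differ by 2, so the series converges when |u − 1|² · 15/8 < 1, i.e. |u − 1| < √(8/15). So R = 2√30/15.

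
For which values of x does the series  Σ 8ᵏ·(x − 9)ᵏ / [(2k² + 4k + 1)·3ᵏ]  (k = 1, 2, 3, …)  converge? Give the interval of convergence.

[69/8, 75/8]

The ratio of consecutive coefficients is [(2k² + 4k + 1)/(2(k+1)² + 4(k+1) + 1)] · 8/3 → 8/3.
Thus R = 1/(8/3) = 3/8.
At x = 75/8: the terms are on the order of 1/k², so the series converges absolutely by comparison with the p-series (p = 2 > 1).
At x = 69/8: the terms are on the order of 1/k², so the series converges absolutely by comparison with the p-series (p = 2 > 1).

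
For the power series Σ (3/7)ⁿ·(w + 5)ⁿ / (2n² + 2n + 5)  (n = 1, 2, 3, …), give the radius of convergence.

R = 7/3

By the ratio test, |a_{n+1}/a_n| = [(2n² + 2n + 5)/(2(n+1)² + 2(n+1) + 5)] · 3/7 → 3/7.
The series converges when 3/7 · |w + 5| < 1, giving R = 7/3.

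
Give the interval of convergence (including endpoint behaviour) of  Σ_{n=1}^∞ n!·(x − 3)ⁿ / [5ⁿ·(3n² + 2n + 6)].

{3}

Ratio test: |a_{n+1}/a_n| = (n+1) · 1/5 · (3n² + 2n + 6)/(3(n+1)² + 2(n+1) + 6) → ∞ as n → ∞.
The ratio grows without bound, so the series diverges whenever (x − 3) ≠ 0; it converges only at x = 3. R = 0.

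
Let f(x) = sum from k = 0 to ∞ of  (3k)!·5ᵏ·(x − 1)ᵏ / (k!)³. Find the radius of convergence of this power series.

By the ratio test, |a_{k+1}/a_k| = (3k+1)·(3k+2)·(3k+3)/(k+1)³ · 5 → 135.
Hence the series converges for |x − 1| < 1/(135) = 1/135, so the radius of convergence is 1/135.

R = 1/135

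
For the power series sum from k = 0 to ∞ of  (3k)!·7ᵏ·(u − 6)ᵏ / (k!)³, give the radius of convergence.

R = 1/189

Apply the ratio test: |a_{k+1}| / |a_k| = (3k+1)·(3k+2)·(3k+3)/(k+1)³ · 7, which tends to 189 as k → ∞.
Thus R = 1/(189) = 1/189.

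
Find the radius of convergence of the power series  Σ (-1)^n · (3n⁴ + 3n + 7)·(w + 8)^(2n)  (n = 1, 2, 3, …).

Ratio test: |a_{n+1}/a_n| = (3(n+1)⁴ + 3(n+1) + 7)/(3n⁴ + 3n + 7) → 1 as n → ∞.
Since the exponent of (w + 8) increases by 2 each term, convergence requires |w + 8|² < 1, hence R = 1.

R = 1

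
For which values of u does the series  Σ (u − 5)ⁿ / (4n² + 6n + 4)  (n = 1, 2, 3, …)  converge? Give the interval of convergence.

[4, 6]

The ratio of consecutive coefficients is (4n² + 6n + 4)/(4(n+1)² + 6(n+1) + 4) → 1.
Convergence for |u − 5| < 1, so R = 1.
Check u = 6: absolute convergence follows by limit comparison with Σ 1/n².
At u = 4: the terms are on the order of 1/n², so the series converges absolutely by comparison with the p-series (p = 2 > 1).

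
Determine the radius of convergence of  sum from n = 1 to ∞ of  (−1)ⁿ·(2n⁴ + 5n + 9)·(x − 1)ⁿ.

R = 1

The ratio of consecutive coefficients is (2(n+1)⁴ + 5(n+1) + 9)/(2n⁴ + 5n + 9) → 1.
Hence R = 1.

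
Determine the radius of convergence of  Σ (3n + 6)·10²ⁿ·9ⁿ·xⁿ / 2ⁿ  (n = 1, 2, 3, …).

Ratio test: |a_{n+1}/a_n| = [(3(n+1) + 6)/(3n + 6)] · 100·9/2 → 450 as n → ∞.
Convergence for |x| · 450 < 1, i.e. |x| < 1/450. So R = 1/450.

R = 1/450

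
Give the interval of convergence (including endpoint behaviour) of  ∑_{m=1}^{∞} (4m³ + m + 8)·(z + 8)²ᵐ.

(-9, -7)

By the ratio test, |a_{m+1}/a_m| = (4(m+1)³ + (m+1) + 8)/(4m³ + m + 8) → 1.
Writing y = (z + 8)², the series in y has radius 1, so |z + 8| < √(1) = 1 and R = 1.
At z = -7: the terms do not tend to 0, so the series diverges.
When z = -9, the terms do not tend to 0, so the series diverges.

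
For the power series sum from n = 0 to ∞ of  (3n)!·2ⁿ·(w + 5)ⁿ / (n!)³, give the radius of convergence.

Apply the ratio test: |a_{n+1}| / |a_n| = (3n+1)·(3n+2)·(3n+3)/(n+1)³ · 2, which tends to 54 as n → ∞.
Hence the series converges for |w + 5| < 1/(54) = 1/54, so the radius of convergence is 1/54.

R = 1/54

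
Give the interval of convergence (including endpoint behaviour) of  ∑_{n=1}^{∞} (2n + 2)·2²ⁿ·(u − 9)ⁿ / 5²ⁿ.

Ratio test: |a_{n+1}/a_n| = [(2(n+1) + 2)/(2n + 2)] · 4/25 → 4/25 as n → ∞.
The series converges when 4/25 · |u − 9| < 1, giving R = 25/4.
At u = 61/4: the terms have absolute value of order n, which does not tend to 0, so the series diverges by the divergence test.
When u = 11/4, the terms have absolute value of order n, which does not tend to 0, so the series diverges by the divergence test.

(11/4, 61/4)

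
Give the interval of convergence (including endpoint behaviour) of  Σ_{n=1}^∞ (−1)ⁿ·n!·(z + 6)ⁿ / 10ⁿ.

{-6}

Ratio test: |a_{n+1}/a_n| = (n+1) · 1/10 → ∞ as n → ∞.
The ratio grows without bound, so the series diverges whenever (z + 6) ≠ 0; it converges only at z = -6. R = 0.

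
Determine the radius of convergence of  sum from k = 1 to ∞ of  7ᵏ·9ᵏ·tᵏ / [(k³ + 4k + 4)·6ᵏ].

R = 2/21

The ratio of consecutive coefficients is [(k³ + 4k + 4)/((k+1)³ + 4(k+1) + 4)] · 7·9/6 → 21/2.
Thus R = 1/(21/2) = 2/21.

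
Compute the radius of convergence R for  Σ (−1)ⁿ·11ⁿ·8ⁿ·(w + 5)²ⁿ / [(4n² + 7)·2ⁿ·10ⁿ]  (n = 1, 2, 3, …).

The ratio of consecutive coefficients is [(4n² + 7)/(4(n+1)² + 7)] · 11·8/(2·10) → 22/5.
Writing y = (w + 5)², the series in y has radius 5/22, so |w + 5| < √(5/22) and R = √110/22.

R = √110/22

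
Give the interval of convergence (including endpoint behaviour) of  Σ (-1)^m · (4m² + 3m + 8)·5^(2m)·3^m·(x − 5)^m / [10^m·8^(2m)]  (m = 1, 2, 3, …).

(-53/15, 203/15)

Apply the ratio test: |a_{m+1}| / |a_m| = [(4(m+1)² + 3(m+1) + 8)/(4m² + 3m + 8)] · 25·3/(10·64), which tends to 15/128 as m → ∞.
Convergence for |x − 5| · 15/128 < 1, i.e. |x − 5| < 128/15. So R = 128/15.
Check x = 203/15: the terms do not tend to 0, so the series diverges.
When x = -53/15, the terms have absolute value of order m², which does not tend to 0, so the series diverges by the divergence test.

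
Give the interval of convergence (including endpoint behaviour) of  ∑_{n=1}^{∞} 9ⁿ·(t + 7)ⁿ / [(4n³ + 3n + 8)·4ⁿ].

[-67/9, -59/9]

Ratio test: |a_{n+1}/a_n| = [(4n³ + 3n + 8)/(4(n+1)³ + 3(n+1) + 8)] · 9/4 → 9/4 as n → ∞.
Thus R = 1/(9/4) = 4/9.
Endpoint t = -59/9: absolute convergence follows by limit comparison with Σ 1/n³.
At t = -67/9: the series is dominated by a constant times Σ 1/n³, which converges (p = 3 > 1).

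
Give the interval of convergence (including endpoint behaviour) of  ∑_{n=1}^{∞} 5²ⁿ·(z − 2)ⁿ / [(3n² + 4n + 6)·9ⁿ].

[41/25, 59/25]

The ratio of consecutive coefficients is [(3n² + 4n + 6)/(3(n+1)² + 4(n+1) + 6)] · 25/9 → 25/9.
Thus R = 1/(25/9) = 9/25.
At z = 59/25: the terms are on the order of 1/n², so the series converges absolutely by comparison with the p-series (p = 2 > 1).
When z = 41/25, the terms are on the order of 1/n², so the series converges absolutely by comparison with the p-series (p = 2 > 1).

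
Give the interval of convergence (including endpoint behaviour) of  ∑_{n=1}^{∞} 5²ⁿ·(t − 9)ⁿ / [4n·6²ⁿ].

[189/25, 261/25)

The ratio of consecutive coefficients is [4n/4(n+1)] · 25/36 → 25/36.
Thus R = 1/(25/36) = 36/25.
Check t = 261/25: the terms behave like c/n; limit comparison with the harmonic series gives divergence.
Endpoint t = 189/25: convergence follows from the alternating series test (terms decrease monotonically to 0).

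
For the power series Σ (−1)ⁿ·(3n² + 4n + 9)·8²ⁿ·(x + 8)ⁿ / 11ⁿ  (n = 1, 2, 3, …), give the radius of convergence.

R = 11/64

The ratio of consecutive coefficients is [(3(n+1)² + 4(n+1) + 9)/(3n² + 4n + 9)] · 64/11 → 64/11.
Thus R = 1/(64/11) = 11/64.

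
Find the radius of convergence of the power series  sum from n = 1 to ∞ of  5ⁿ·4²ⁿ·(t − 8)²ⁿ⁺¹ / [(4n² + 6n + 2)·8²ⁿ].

R = 2√5/5

Apply the ratio test: |a_{n+1}| / |a_n| = [(4n² + 6n + 2)/(4(n+1)² + 6(n+1) + 2)] · 5·16/64, which tends to 5/4 as n → ∞.
Successive powers of (t − 8) differ by 2, so the series converges when |t − 8|² · 5/4 < 1, i.e. |t − 8| < √(4/5). So R = 2√5/5.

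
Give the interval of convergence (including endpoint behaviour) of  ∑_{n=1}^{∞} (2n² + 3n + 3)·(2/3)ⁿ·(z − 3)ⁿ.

(3/2, 9/2)

Apply the ratio test: |a_{n+1}| / |a_n| = [(2(n+1)² + 3(n+1) + 3)/(2n² + 3n + 3)] · 2/3, which tends to 2/3 as n → ∞.
Convergence for |z − 3| · 2/3 < 1, i.e. |z − 3| < 3/2. So R = 3/2.
When z = 9/2, the n-th term does not approach 0; divergence by the term test.
Check z = 3/2: the n-th term does not approach 0; divergence by the term test.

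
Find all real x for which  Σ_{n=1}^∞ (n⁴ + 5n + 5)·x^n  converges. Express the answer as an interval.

(-1, 1)

By the ratio test, |a_{n+1}/a_n| = ((n+1)⁴ + 5(n+1) + 5)/(n⁴ + 5n + 5) → 1.
Convergence for |x| < 1, so R = 1.
Check x = 1: the n-th term does not approach 0; divergence by the term test.
Endpoint x = -1: the n-th term does not approach 0; divergence by the term test.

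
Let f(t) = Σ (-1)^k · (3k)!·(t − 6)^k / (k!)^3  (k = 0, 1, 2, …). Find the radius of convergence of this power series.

Ratio test: |a_{k+1}/a_k| = (3k+1)·(3k+2)·(3k+3)/(k+1)³ → 27 as k → ∞.
Hence the series converges for |t − 6| < 1/(27) = 1/27, so the radius of convergence is 1/27.

R = 1/27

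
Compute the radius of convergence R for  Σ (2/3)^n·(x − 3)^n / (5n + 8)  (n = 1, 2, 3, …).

R = 3/2

Ratio test: |a_{n+1}/a_n| = [(5n + 8)/(5(n+1) + 8)] · 2/3 → 2/3 as n → ∞.
Convergence for |x − 3| · 2/3 < 1, i.e. |x − 3| < 3/2. So R = 3/2.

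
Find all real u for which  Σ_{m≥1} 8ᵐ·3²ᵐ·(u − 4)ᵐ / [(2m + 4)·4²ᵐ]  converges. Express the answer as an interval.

[34/9, 38/9)

Ratio test: |a_{m+1}/a_m| = [(2m + 4)/(2(m+1) + 4)] · 8·9/16 → 9/2 as m → ∞.
Hence the series converges for |u − 4| < 1/(9/2) = 2/9, so the radius of convergence is 2/9.
Check u = 38/9: comparison with the harmonic series Σ 1/m shows the series diverges.
Check u = 34/9: convergence follows from the alternating series test (terms decrease monotonically to 0).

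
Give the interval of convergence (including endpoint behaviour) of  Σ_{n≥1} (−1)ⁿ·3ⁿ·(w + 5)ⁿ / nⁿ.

By the Cauchy root test, |a_n|^(1/n) = 3/n → 0.
Since the n-th root of |a_n| tends to 0, the series converges for all real w; R = ∞.

(−∞, ∞)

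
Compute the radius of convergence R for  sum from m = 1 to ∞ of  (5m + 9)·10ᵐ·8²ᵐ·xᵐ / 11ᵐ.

R = 11/640

By the ratio test, |a_{m+1}/a_m| = [(5(m+1) + 9)/(5m + 9)] · 10·64/11 → 640/11.
Thus R = 1/(640/11) = 11/640.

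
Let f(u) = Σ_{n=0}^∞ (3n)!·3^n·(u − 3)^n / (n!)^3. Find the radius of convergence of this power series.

The ratio of consecutive coefficients is (3n+1)·(3n+2)·(3n+3)/(n+1)³ · 3 → 81.
Hence the series converges for |u − 3| < 1/(81) = 1/81, so the radius of convergence is 1/81.

R = 1/81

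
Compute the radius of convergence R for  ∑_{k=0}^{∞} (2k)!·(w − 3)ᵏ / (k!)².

R = 1/4

Apply the ratio test: |a_{k+1}| / |a_k| = (2k+1)·(2k+2)/(k+1)², which tends to 4 as k → ∞.
Convergence for |w − 3| · 4 < 1, i.e. |w − 3| < 1/4. So R = 1/4.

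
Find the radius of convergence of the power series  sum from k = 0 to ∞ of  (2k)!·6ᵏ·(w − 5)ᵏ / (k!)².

The ratio of consecutive coefficients is (2k+1)·(2k+2)/(k+1)² · 6 → 24.
Hence the series converges for |w − 5| < 1/(24) = 1/24, so the radius of convergence is 1/24.

R = 1/24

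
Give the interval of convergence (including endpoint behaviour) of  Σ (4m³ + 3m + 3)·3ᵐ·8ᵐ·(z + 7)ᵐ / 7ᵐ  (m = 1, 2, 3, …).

The ratio of consecutive coefficients is [(4(m+1)³ + 3(m+1) + 3)/(4m³ + 3m + 3)] · 3·8/7 → 24/7.
Thus R = 1/(24/7) = 7/24.
Check z = -161/24: the terms do not tend to 0, so the series diverges.
When z = -175/24, the terms have absolute value of order m³, which does not tend to 0, so the series diverges by the divergence test.

(-175/24, -161/24)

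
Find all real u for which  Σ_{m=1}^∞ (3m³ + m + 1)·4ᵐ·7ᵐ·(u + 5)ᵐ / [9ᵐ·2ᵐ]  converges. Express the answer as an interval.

The ratio of consecutive coefficients is [(3(m+1)³ + (m+1) + 1)/(3m³ + m + 1)] · 4·7/(9·2) → 14/9.
Convergence for |u + 5| · 14/9 < 1, i.e. |u + 5| < 9/14. So R = 9/14.
Endpoint u = -61/14: the terms do not tend to 0, so the series diverges.
Endpoint u = -79/14: the m-th term does not approach 0; divergence by the term test.

(-79/14, -61/14)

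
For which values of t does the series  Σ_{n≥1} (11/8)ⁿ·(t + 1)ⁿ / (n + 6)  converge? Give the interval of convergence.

By the ratio test, |a_{n+1}/a_n| = [(n + 6)/((n+1) + 6)] · 11/8 → 11/8.
The series converges when 11/8 · |t + 1| < 1, giving R = 8/11.
At t = -3/11: the terms behave like c/n; limit comparison with the harmonic series gives divergence.
When t = -19/11, the terms alternate in sign and decrease monotonically to 0 in absolute value (size ~ c/n), so the alternating series test gives convergence.

[-19/11, -3/11)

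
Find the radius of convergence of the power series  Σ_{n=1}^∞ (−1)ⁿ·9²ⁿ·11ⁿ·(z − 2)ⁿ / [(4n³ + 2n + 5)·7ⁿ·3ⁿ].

Ratio test: |a_{n+1}/a_n| = [(4n³ + 2n + 5)/(4(n+1)³ + 2(n+1) + 5)] · 81·11/(7·3) → 297/7 as n → ∞.
Thus R = 1/(297/7) = 7/297.

R = 7/297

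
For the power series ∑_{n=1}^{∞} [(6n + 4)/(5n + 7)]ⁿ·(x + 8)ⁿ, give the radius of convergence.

R = 5/6

Applying the root test, |a_n|^(1/n) = (6n + 4)/(5n + 7) → 6/5.
Convergence for |x + 8| · 6/5 < 1, i.e. |x + 8| < 5/6. So R = 5/6.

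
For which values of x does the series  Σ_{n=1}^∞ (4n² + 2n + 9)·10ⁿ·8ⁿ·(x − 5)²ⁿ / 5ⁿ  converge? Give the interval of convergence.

(19/4, 21/4)

Apply the ratio test: |a_{n+1}| / |a_n| = [(4(n+1)² + 2(n+1) + 9)/(4n² + 2n + 9)] · 10·8/5, which tends to 16 as n → ∞.
Successive powers of (x − 5) differ by 2, so the series converges when |x − 5|² · 16 < 1, i.e. |x − 5| < √(1/16) = 1/4. So R = 1/4.
Check x = 21/4: the terms do not tend to 0, so the series diverges.
At x = 19/4: the terms have absolute value of order n², which does not tend to 0, so the series diverges by the divergence test.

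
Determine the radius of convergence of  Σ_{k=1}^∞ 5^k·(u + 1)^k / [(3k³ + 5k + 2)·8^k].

R = 8/5

Apply the ratio test: |a_{k+1}| / |a_k| = [(3k³ + 5k + 2)/(3(k+1)³ + 5(k+1) + 2)] · 5/8, which tends to 5/8 as k → ∞.
Convergence for |u + 1| · 5/8 < 1, i.e. |u + 1| < 8/5. So R = 8/5.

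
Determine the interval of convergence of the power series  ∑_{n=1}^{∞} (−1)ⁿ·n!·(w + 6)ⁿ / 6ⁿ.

By the ratio test, |a_{n+1}/a_n| = (n+1) · 1/6 → ∞.
The terms grow without bound for any (w + 6) ≠ 0, so R = 0 (convergence only at w = -6).

{-6}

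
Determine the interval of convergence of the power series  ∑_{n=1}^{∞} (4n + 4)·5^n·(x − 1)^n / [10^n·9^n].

Apply the ratio test: |a_{n+1}| / |a_n| = [(4(n+1) + 4)/(4n + 4)] · 5/(10·9), which tends to 1/18 as n → ∞.
The series converges when 1/18 · |x − 1| < 1, giving R = 18.
When x = 19, the terms have absolute value of order n, which does not tend to 0, so the series diverges by the divergence test.
Endpoint x = -17: the terms have absolute value of order n, which does not tend to 0, so the series diverges by the divergence test.

(-17, 19)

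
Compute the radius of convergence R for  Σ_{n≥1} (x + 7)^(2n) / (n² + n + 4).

R = 1

By the ratio test, |a_{n+1}/a_n| = (n² + n + 4)/((n+1)² + (n+1) + 4) → 1.
Since the exponent of (x + 7) increases by 2 each term, convergence requires |x + 7|² < 1, hence R = 1.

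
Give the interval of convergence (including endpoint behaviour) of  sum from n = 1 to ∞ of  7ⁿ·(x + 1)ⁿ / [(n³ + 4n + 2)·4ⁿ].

[-11/7, -3/7]

Apply the ratio test: |a_{n+1}| / |a_n| = [(n³ + 4n + 2)/((n+1)³ + 4(n+1) + 2)] · 7/4, which tends to 7/4 as n → ∞.
Hence the series converges for |x + 1| < 1/(7/4) = 4/7, so the radius of convergence is 4/7.
Endpoint x = -3/7: absolute convergence follows by limit comparison with Σ 1/n³.
At x = -11/7: the terms are on the order of 1/n³, so the series converges absolutely by comparison with the p-series (p = 3 > 1).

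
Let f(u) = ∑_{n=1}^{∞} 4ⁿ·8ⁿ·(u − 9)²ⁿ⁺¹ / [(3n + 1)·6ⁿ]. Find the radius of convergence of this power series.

The ratio of consecutive coefficients is [(3n + 1)/(3(n+1) + 1)] · 4·8/6 → 16/3.
Writing y = (u − 9)², the series in y has radius 3/16, so |u − 9| < √(3/16) and R = √3/4.

R = √3/4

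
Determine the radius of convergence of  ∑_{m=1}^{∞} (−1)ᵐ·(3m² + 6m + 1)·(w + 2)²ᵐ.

Apply the ratio test: |a_{m+1}| / |a_m| = (3(m+1)² + 6(m+1) + 1)/(3m² + 6m + 1), which tends to 1 as m → ∞.
Writing y = (w + 2)², the series in y has radius 1, so |w + 2| < √(1) = 1 and R = 1.

R = 1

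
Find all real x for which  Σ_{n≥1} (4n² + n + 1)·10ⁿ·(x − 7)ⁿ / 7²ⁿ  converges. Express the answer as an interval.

(21/10, 119/10)

The ratio of consecutive coefficients is [(4(n+1)² + (n+1) + 1)/(4n² + n + 1)] · 10/49 → 10/49.
Thus R = 1/(10/49) = 49/10.
When x = 119/10, the terms do not tend to 0, so the series diverges.
At x = 21/10: the n-th term does not approach 0; divergence by the term test.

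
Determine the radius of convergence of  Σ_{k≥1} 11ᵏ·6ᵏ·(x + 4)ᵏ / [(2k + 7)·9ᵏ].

The ratio of consecutive coefficients is [(2k + 7)/(2(k+1) + 7)] · 11·6/9 → 22/3.
Thus R = 1/(22/3) = 3/22.

R = 3/22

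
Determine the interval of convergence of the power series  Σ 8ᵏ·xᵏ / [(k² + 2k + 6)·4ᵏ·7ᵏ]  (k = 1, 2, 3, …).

[-7/2, 7/2]

The ratio of consecutive coefficients is [(k² + 2k + 6)/((k+1)² + 2(k+1) + 6)] · 8/(4·7) → 2/7.
The series converges when 2/7 · |x| < 1, giving R = 7/2.
At x = 7/2: the series is dominated by a constant times Σ 1/k², which converges (p = 2 > 1).
Endpoint x = -7/2: absolute convergence follows by limit comparison with Σ 1/k².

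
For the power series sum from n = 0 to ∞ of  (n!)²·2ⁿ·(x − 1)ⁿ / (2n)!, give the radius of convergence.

R = 2

By the ratio test, |a_{n+1}/a_n| = (n+1)²/[(2n+1)·(2n+2)] · 2 → 1/2.
Convergence for |x − 1| · 1/2 < 1, i.e. |x − 1| < 2. So R = 2.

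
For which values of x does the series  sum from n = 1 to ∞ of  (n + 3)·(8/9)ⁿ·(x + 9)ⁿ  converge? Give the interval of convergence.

By the ratio test, |a_{n+1}/a_n| = [((n+1) + 3)/(n + 3)] · 8/9 → 8/9.
Convergence for |x + 9| · 8/9 < 1, i.e. |x + 9| < 9/8. So R = 9/8.
Endpoint x = -63/8: the terms have absolute value of order n, which does not tend to 0, so the series diverges by the divergence test.
When x = -81/8, the terms do not tend to 0, so the series diverges.

(-81/8, -63/8)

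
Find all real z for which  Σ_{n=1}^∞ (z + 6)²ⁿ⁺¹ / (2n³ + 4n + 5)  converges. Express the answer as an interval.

The ratio of consecutive coefficients is (2n³ + 4n + 5)/(2(n+1)³ + 4(n+1) + 5) → 1.
Since the exponent of (z + 6) increases by 2 each term, convergence requires |z + 6|² < 1, hence R = 1.
When z = -5, the terms are on the order of 1/n³, so the series converges absolutely by comparison with the p-series (p = 3 > 1).
Check z = -7: the terms are on the order of 1/n³, so the series converges absolutely by comparison with the p-series (p = 3 > 1).

[-7, -5]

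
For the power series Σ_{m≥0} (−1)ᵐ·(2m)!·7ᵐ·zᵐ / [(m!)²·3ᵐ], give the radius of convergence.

By the ratio test, |a_{m+1}/a_m| = (2m+1)·(2m+2)/(m+1)² · 7/3 → 28/3.
Convergence for |z| · 28/3 < 1, i.e. |z| < 3/28. So R = 3/28.

R = 3/28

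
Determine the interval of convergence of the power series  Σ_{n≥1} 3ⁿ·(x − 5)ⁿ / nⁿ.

(−∞, ∞)

Applying the root test, |a_n|^(1/n) = 3/n → 0.
Since the n-th root of |a_n| tends to 0, the series converges for all real x; R = ∞.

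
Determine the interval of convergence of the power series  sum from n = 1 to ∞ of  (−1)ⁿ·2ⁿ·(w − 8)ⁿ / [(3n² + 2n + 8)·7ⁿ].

Ratio test: |a_{n+1}/a_n| = [(3n² + 2n + 8)/(3(n+1)² + 2(n+1) + 8)] · 2/7 → 2/7 as n → ∞.
Thus R = 1/(2/7) = 7/2.
At w = 23/2: absolute convergence follows by limit comparison with Σ 1/n².
Endpoint w = 9/2: absolute convergence follows by limit comparison with Σ 1/n².

[9/2, 23/2]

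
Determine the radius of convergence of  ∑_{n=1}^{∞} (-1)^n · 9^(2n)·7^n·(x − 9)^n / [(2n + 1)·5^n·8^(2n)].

Apply the ratio test: |a_{n+1}| / |a_n| = [(2n + 1)/(2(n+1) + 1)] · 81·7/(5·64), which tends to 567/320 as n → ∞.
The series converges when 567/320 · |x − 9| < 1, giving R = 320/567.

R = 320/567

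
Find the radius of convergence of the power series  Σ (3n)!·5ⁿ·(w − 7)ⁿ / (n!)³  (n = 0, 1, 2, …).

R = 1/135

Ratio test: |a_{n+1}/a_n| = (3n+1)·(3n+2)·(3n+3)/(n+1)³ · 5 → 135 as n → ∞.
Thus R = 1/(135) = 1/135.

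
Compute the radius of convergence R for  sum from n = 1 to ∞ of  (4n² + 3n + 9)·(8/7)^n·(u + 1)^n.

R = 7/8

Ratio test: |a_{n+1}/a_n| = [(4(n+1)² + 3(n+1) + 9)/(4n² + 3n + 9)] · 8/7 → 8/7 as n → ∞.
Thus R = 1/(8/7) = 7/8.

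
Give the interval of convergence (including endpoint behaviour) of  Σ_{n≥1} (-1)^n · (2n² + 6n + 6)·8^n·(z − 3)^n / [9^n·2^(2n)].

(-3/2, 15/2)

Ratio test: |a_{n+1}/a_n| = [(2(n+1)² + 6(n+1) + 6)/(2n² + 6n + 6)] · 8/(9·4) → 2/9 as n → ∞.
Hence the series converges for |z − 3| < 1/(2/9) = 9/2, so the radius of convergence is 9/2.
When z = 15/2, the terms do not tend to 0, so the series diverges.
At z = -3/2: the terms do not tend to 0, so the series diverges.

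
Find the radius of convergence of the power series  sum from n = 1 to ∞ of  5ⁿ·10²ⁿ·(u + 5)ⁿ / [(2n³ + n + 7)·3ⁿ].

By the ratio test, |a_{n+1}/a_n| = [(2n³ + n + 7)/(2(n+1)³ + (n+1) + 7)] · 5·100/3 → 500/3.
Convergence for |u + 5| · 500/3 < 1, i.e. |u + 5| < 3/500. So R = 3/500.

R = 3/500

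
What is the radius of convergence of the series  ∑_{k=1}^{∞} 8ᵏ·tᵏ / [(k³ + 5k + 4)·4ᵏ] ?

R = 1/2

Apply the ratio test: |a_{k+1}| / |a_k| = [(k³ + 5k + 4)/((k+1)³ + 5(k+1) + 4)] · 8/4, which tends to 2 as k → ∞.
Hence the series converges for |t| < 1/(2) = 1/2, so the radius of convergence is 1/2.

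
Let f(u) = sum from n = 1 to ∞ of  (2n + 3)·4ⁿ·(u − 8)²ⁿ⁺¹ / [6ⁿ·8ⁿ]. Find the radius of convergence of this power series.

Apply the ratio test: |a_{n+1}| / |a_n| = [(2(n+1) + 3)/(2n + 3)] · 4/(6·8), which tends to 1/12 as n → ∞.
Writing y = (u − 8)², the series in y has radius 12, so |u − 8| < √(12) and R = 2√3.

R = 2√3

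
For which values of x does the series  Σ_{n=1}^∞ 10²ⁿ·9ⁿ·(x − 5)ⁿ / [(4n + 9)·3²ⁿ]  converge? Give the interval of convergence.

[499/100, 501/100)

The ratio of consecutive coefficients is [(4n + 9)/(4(n+1) + 9)] · 100·9/9 → 100.
Convergence for |x − 5| · 100 < 1, i.e. |x − 5| < 1/100. So R = 1/100.
Check x = 501/100: the terms behave like c/n; limit comparison with the harmonic series gives divergence.
Check x = 499/100: the terms alternate in sign and decrease monotonically to 0 in absolute value (size ~ c/n), so the alternating series test gives convergence.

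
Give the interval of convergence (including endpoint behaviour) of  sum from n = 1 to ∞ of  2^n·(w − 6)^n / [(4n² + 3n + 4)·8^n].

[2, 10]

The ratio of consecutive coefficients is [(4n² + 3n + 4)/(4(n+1)² + 3(n+1) + 4)] · 2/8 → 1/4.
Thus R = 1/(1/4) = 4.
When w = 10, the terms are on the order of 1/n², so the series converges absolutely by comparison with the p-series (p = 2 > 1).
At w = 2: absolute convergence follows by limit comparison with Σ 1/n².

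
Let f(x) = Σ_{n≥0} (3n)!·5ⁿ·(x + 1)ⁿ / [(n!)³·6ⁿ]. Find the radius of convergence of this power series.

Apply the ratio test: |a_{n+1}| / |a_n| = (3n+1)·(3n+2)·(3n+3)/(n+1)³ · 5/6, which tends to 45/2 as n → ∞.
Thus R = 1/(45/2) = 2/45.

R = 2/45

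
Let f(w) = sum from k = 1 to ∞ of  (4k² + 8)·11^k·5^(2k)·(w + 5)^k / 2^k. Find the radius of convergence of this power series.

The ratio of consecutive coefficients is [(4(k+1)² + 8)/(4k² + 8)] · 11·25/2 → 275/2.
Thus R = 1/(275/2) = 2/275.

R = 2/275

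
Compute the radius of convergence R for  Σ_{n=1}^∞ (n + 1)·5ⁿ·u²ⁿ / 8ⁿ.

R = 2√10/5

By the ratio test, |a_{n+1}/a_n| = [((n+1) + 1)/(n + 1)] · 5/8 → 5/8.
Successive powers of u differ by 2, so the series converges when |u|² · 5/8 < 1, i.e. |u| < √(8/5). So R = 2√10/5.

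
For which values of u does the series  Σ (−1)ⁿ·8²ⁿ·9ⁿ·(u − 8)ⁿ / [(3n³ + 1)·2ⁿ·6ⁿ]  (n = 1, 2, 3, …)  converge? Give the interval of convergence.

[383/48, 385/48]

The ratio of consecutive coefficients is [(3n³ + 1)/(3(n+1)³ + 1)] · 64·9/(2·6) → 48.
Hence the series converges for |u − 8| < 1/(48) = 1/48, so the radius of convergence is 1/48.
When u = 385/48, the terms are on the order of 1/n³, so the series converges absolutely by comparison with the p-series (p = 3 > 1).
At u = 383/48: the series is dominated by a constant times Σ 1/n³, which converges (p = 3 > 1).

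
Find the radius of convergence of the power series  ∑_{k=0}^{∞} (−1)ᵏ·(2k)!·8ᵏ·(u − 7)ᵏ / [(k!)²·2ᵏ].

R = 1/16

Ratio test: |a_{k+1}/a_k| = (2k+1)·(2k+2)/(k+1)² · 8/2 → 16 as k → ∞.
Hence the series converges for |u − 7| < 1/(16) = 1/16, so the radius of convergence is 1/16.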